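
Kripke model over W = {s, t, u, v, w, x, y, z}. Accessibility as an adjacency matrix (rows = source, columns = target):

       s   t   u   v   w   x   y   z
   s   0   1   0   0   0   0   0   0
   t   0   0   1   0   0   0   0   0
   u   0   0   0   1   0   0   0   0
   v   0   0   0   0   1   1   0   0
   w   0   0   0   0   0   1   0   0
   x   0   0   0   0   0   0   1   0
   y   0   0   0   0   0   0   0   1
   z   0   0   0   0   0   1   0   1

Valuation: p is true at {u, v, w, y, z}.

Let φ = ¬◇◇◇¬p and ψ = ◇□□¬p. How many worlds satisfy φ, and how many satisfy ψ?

3 and 0

For ¬◇◇◇¬p:
s: ◇◇◇¬p is F. ✓
t: ◇◇◇¬p is T. ✗
u: ◇◇◇¬p is T. ✗
v: ◇◇◇¬p is F. ✓
w: ◇◇◇¬p is F. ✓
x: ◇◇◇¬p is T. ✗
y: ◇◇◇¬p is T. ✗
z: ◇◇◇¬p is T. ✗
— 3 worlds.
For ◇□□¬p:
s: successors {t}; □□¬p there: t:F. ✗
t: successors {u}; □□¬p there: u:F. ✗
u: successors {v}; □□¬p there: v:F. ✗
v: successors {w, x}; □□¬p there: w:F, x:F. ✗
w: successors {x}; □□¬p there: x:F. ✗
x: successors {y}; □□¬p there: y:F. ✗
y: successors {z}; □□¬p there: z:F. ✗
z: successors {x, z}; □□¬p there: x:F, z:F. ✗
— 0 worlds.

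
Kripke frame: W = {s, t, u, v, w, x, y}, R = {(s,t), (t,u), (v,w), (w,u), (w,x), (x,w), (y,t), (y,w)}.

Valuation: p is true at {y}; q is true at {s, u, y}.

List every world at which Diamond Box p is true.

{t, w}

s: successors {t}; Box p there: t:F. ✗
t: successors {u}; Box p there: u:T. ✓
u: no successors, so Diamond Box p fails. ✗
v: successors {w}; Box p there: w:F. ✗
w: successors {u, x}; Box p there: u:T, x:F. ✓
x: successors {w}; Box p there: w:F. ✗
y: successors {t, w}; Box p there: t:F, w:F. ✗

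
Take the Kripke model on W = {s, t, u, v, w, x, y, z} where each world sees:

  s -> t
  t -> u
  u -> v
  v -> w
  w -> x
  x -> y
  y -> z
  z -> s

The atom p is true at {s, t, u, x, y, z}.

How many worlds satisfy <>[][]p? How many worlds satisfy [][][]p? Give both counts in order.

6 and 6

For <>[][]p:
s: successors {t}; [][]p there: t:F. ✗
t: successors {u}; [][]p there: u:F. ✗
u: successors {v}; [][]p there: v:T. ✓
v: successors {w}; [][]p there: w:T. ✓
w: successors {x}; [][]p there: x:T. ✓
x: successors {y}; [][]p there: y:T. ✓
y: successors {z}; [][]p there: z:T. ✓
z: successors {s}; [][]p there: s:T. ✓
— 6 worlds.
For [][][]p:
s: successors {t}; [][]p there: t:F. ✗
t: successors {u}; [][]p there: u:F. ✗
u: successors {v}; [][]p there: v:T. ✓
v: successors {w}; [][]p there: w:T. ✓
w: successors {x}; [][]p there: x:T. ✓
x: successors {y}; [][]p there: y:T. ✓
y: successors {z}; [][]p there: z:T. ✓
z: successors {s}; [][]p there: s:T. ✓
— 6 worlds.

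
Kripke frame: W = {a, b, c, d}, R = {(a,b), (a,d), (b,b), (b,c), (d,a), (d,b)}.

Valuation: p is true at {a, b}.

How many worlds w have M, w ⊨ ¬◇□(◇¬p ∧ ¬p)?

3

a: ◇□(◇¬p ∧ ¬p) is F. ✓
b: ◇□(◇¬p ∧ ¬p) is T. ✗
c: ◇□(◇¬p ∧ ¬p) is F. ✓
d: ◇□(◇¬p ∧ ¬p) is F. ✓
Satisfying worlds: {a, c, d}.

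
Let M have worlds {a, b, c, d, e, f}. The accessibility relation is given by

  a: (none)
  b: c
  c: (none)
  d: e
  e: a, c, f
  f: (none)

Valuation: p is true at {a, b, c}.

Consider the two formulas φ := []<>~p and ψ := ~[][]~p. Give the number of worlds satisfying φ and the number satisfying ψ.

For []<>~p:
a: no successors, so []<>~p holds vacuously. ✓
b: successors {c}; <>~p there: c:F. ✗
c: no successors, so []<>~p holds vacuously. ✓
d: successors {e}; <>~p there: e:T. ✓
e: successors {a, c, f}; <>~p there: a:F, c:F, f:F. ✗
f: no successors, so []<>~p holds vacuously. ✓
— 4 worlds.
For ~[][]~p:
a: [][]~p is T. ✗
b: [][]~p is T. ✗
c: [][]~p is T. ✗
d: [][]~p is F. ✓
e: [][]~p is T. ✗
f: [][]~p is T. ✗
— 1 world.

4 and 1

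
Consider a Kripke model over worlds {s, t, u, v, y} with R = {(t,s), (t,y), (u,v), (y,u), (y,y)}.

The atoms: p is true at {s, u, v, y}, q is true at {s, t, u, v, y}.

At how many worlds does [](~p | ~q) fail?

s: no successors, so [](~p | ~q) holds vacuously. ✓
t: successors {s, y}; ~p | ~q there: s:F, y:F. ✗
u: successors {v}; ~p | ~q there: v:F. ✗
v: no successors, so [](~p | ~q) holds vacuously. ✓
y: successors {u, y}; ~p | ~q there: u:F, y:F. ✗
Satisfying worlds: {s, v}.
So [](~p | ~q) fails at the other 3 worlds.

3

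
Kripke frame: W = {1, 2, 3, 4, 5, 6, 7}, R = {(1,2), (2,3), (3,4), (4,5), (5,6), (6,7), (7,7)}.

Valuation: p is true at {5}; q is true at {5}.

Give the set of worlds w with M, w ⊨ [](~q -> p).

1: successors {2}; ~q -> p there: 2:F. ✗
2: successors {3}; ~q -> p there: 3:F. ✗
3: successors {4}; ~q -> p there: 4:F. ✗
4: successors {5}; ~q -> p there: 5:T. ✓
5: successors {6}; ~q -> p there: 6:F. ✗
6: successors {7}; ~q -> p there: 7:F. ✗
7: successors {7}; ~q -> p there: 7:F. ✗

{4}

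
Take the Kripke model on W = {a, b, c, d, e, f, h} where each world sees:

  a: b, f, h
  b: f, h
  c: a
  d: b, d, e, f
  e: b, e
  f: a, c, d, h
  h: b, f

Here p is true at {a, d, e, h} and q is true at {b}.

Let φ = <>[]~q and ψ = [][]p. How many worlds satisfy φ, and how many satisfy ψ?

For <>[]~q:
a: successors {b, f, h}; []~q there: b:T, f:T, h:F. ✓
b: successors {f, h}; []~q there: f:T, h:F. ✓
c: successors {a}; []~q there: a:F. ✗
d: successors {b, d, e, f}; []~q there: b:T, d:F, e:F, f:T. ✓
e: successors {b, e}; []~q there: b:T, e:F. ✓
f: successors {a, c, d, h}; []~q there: a:F, c:T, d:F, h:F. ✓
h: successors {b, f}; []~q there: b:T, f:T. ✓
— 6 worlds.
For [][]p:
a: successors {b, f, h}; []p there: b:F, f:F, h:F. ✗
b: successors {f, h}; []p there: f:F, h:F. ✗
c: successors {a}; []p there: a:F. ✗
d: successors {b, d, e, f}; []p there: b:F, d:F, e:F, f:F. ✗
e: successors {b, e}; []p there: b:F, e:F. ✗
f: successors {a, c, d, h}; []p there: a:F, c:T, d:F, h:F. ✗
h: successors {b, f}; []p there: b:F, f:F. ✗
— 0 worlds.

6 and 0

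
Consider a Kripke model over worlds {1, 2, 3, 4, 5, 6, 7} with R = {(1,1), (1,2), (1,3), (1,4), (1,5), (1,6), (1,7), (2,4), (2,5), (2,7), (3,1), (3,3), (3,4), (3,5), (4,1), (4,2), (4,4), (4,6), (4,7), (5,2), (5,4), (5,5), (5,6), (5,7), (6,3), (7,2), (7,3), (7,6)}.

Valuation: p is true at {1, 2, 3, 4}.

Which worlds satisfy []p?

{6}

1: successors {1, 2, 3, 4, 5, 6, 7}; p there: 1:T, 2:T, 3:T, 4:T, 5:F, 6:F, 7:F. ✗
2: successors {4, 5, 7}; p there: 4:T, 5:F, 7:F. ✗
3: successors {1, 3, 4, 5}; p there: 1:T, 3:T, 4:T, 5:F. ✗
4: successors {1, 2, 4, 6, 7}; p there: 1:T, 2:T, 4:T, 6:F, 7:F. ✗
5: successors {2, 4, 5, 6, 7}; p there: 2:T, 4:T, 5:F, 6:F, 7:F. ✗
6: successors {3}; p there: 3:T. ✓
7: successors {2, 3, 6}; p there: 2:T, 3:T, 6:F. ✗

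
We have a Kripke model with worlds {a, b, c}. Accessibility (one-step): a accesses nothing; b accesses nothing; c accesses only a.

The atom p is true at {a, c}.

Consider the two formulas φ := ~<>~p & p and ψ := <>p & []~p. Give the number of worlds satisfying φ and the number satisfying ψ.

2 and 0

For ~<>~p & p:
a: ~<>~p is T, p is T. ✓
b: ~<>~p is T, p is F. ✗
c: ~<>~p is T, p is T. ✓
— 2 worlds.
For <>p & []~p:
a: <>p is F, []~p is T. ✗
b: <>p is F, []~p is T. ✗
c: <>p is T, []~p is F. ✗
— 0 worlds.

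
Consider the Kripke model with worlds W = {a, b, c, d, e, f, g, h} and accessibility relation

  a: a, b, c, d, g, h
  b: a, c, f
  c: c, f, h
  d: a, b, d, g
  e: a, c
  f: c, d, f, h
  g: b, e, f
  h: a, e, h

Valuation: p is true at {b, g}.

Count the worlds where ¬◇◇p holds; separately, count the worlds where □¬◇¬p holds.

2 and 0

For ¬◇◇p:
a: ◇◇p is T. ✗
b: ◇◇p is T. ✗
c: ◇◇p is F. ✓
d: ◇◇p is T. ✗
e: ◇◇p is T. ✗
f: ◇◇p is T. ✗
g: ◇◇p is F. ✓
h: ◇◇p is T. ✗
— 2 worlds.
For □¬◇¬p:
a: successors {a, b, c, d, g, h}; ¬◇¬p there: a:F, b:F, c:F, d:F, g:F, h:F. ✗
b: successors {a, c, f}; ¬◇¬p there: a:F, c:F, f:F. ✗
c: successors {c, f, h}; ¬◇¬p there: c:F, f:F, h:F. ✗
d: successors {a, b, d, g}; ¬◇¬p there: a:F, b:F, d:F, g:F. ✗
e: successors {a, c}; ¬◇¬p there: a:F, c:F. ✗
f: successors {c, d, f, h}; ¬◇¬p there: c:F, d:F, f:F, h:F. ✗
g: successors {b, e, f}; ¬◇¬p there: b:F, e:F, f:F. ✗
h: successors {a, e, h}; ¬◇¬p there: a:F, e:F, h:F. ✗
— 0 worlds.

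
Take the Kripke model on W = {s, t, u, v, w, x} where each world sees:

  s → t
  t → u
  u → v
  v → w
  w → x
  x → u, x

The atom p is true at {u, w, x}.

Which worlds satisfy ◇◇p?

{s, u, v, w, x}

s: successors {t}; ◇p there: t:T. ✓
t: successors {u}; ◇p there: u:F. ✗
u: successors {v}; ◇p there: v:T. ✓
v: successors {w}; ◇p there: w:T. ✓
w: successors {x}; ◇p there: x:T. ✓
x: successors {u, x}; ◇p there: u:F, x:T. ✓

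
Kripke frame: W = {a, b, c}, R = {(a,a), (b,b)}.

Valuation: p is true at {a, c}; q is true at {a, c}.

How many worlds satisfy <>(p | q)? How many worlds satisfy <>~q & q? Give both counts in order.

For <>(p | q):
a: successors {a}; p | q there: a:T. ✓
b: successors {b}; p | q there: b:F. ✗
c: no successors, so <>(p | q) fails. ✗
— 1 world.
For <>~q & q:
a: <>~q is F, q is T. ✗
b: <>~q is T, q is F. ✗
c: <>~q is F, q is T. ✗
— 0 worlds.

1 and 0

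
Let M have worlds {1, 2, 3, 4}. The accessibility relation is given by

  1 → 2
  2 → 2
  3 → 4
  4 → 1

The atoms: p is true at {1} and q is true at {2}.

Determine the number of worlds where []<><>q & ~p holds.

3

1: []<><>q is T, ~p is F. ✗
2: []<><>q is T, ~p is T. ✓
3: []<><>q is T, ~p is T. ✓
4: []<><>q is T, ~p is T. ✓
Satisfying worlds: {2, 3, 4}.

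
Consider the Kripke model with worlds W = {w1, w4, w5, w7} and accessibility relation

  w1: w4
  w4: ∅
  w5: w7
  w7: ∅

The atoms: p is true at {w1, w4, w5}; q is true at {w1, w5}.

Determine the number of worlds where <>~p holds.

w1: successors {w4}; ~p there: w4:F. ✗
w4: no successors, so <>~p fails. ✗
w5: successors {w7}; ~p there: w7:T. ✓
w7: no successors, so <>~p fails. ✗
Satisfying worlds: {w5}.

1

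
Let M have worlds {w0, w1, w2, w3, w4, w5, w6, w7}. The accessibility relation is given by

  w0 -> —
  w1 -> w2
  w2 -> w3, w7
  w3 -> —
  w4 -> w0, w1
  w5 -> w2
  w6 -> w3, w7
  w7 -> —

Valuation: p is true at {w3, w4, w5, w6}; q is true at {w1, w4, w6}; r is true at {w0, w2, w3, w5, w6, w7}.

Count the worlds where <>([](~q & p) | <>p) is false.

w0: no successors, so <>([](~q & p) | <>p) fails. ✗
w1: successors {w2}; [](~q & p) | <>p there: w2:T. ✓
w2: successors {w3, w7}; [](~q & p) | <>p there: w3:T, w7:T. ✓
w3: no successors, so <>([](~q & p) | <>p) fails. ✗
w4: successors {w0, w1}; [](~q & p) | <>p there: w0:T, w1:F. ✓
w5: successors {w2}; [](~q & p) | <>p there: w2:T. ✓
w6: successors {w3, w7}; [](~q & p) | <>p there: w3:T, w7:T. ✓
w7: no successors, so <>([](~q & p) | <>p) fails. ✗
Satisfying worlds: {w1, w2, w4, w5, w6}.
So <>([](~q & p) | <>p) fails at the other 3 worlds.

3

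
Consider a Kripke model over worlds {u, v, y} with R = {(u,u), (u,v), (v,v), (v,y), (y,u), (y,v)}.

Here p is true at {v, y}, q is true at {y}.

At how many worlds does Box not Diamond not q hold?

u: successors {u, v}; not Diamond not q there: u:F, v:F. ✗
v: successors {v, y}; not Diamond not q there: v:F, y:F. ✗
y: successors {u, v}; not Diamond not q there: u:F, v:F. ✗
Satisfying worlds: ∅.

0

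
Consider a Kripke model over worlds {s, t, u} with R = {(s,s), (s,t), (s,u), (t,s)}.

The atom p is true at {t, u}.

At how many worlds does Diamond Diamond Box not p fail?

1

s: successors {s, t, u}; Diamond Box not p there: s:T, t:F, u:F. ✓
t: successors {s}; Diamond Box not p there: s:T. ✓
u: no successors, so Diamond Diamond Box not p fails. ✗
Satisfying worlds: {s, t}.
So Diamond Diamond Box not p fails at the other 1 world.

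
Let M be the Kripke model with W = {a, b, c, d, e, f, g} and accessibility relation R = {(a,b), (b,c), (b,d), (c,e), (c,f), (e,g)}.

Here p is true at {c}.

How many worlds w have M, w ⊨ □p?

a: successors {b}; p there: b:F. ✗
b: successors {c, d}; p there: c:T, d:F. ✗
c: successors {e, f}; p there: e:F, f:F. ✗
d: no successors, so □p holds vacuously. ✓
e: successors {g}; p there: g:F. ✗
f: no successors, so □p holds vacuously. ✓
g: no successors, so □p holds vacuously. ✓
Satisfying worlds: {d, f, g}.

3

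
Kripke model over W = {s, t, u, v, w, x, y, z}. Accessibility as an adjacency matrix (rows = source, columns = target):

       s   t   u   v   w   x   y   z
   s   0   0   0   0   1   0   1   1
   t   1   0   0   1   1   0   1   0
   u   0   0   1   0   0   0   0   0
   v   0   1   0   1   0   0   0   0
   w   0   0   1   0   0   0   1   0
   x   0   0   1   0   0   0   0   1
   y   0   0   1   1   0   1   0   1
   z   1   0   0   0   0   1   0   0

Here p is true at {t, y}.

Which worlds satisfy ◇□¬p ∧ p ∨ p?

{t, y}

s: ◇□¬p ∧ p is F, p is F. ✗
t: ◇□¬p ∧ p is T, p is T. ✓
u: ◇□¬p ∧ p is F, p is F. ✗
v: ◇□¬p ∧ p is F, p is F. ✗
w: ◇□¬p ∧ p is F, p is F. ✗
x: ◇□¬p ∧ p is F, p is F. ✗
y: ◇□¬p ∧ p is T, p is T. ✓
z: ◇□¬p ∧ p is F, p is F. ✗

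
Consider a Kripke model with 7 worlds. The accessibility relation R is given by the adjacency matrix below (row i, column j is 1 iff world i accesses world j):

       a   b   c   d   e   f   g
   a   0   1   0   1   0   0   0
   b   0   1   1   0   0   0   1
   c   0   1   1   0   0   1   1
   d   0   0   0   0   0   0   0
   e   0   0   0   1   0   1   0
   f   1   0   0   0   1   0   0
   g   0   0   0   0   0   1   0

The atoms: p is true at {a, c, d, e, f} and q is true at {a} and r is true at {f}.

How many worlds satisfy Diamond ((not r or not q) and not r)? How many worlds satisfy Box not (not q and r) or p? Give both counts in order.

5 and 6

For Diamond ((not r or not q) and not r):
a: successors {b, d}; (not r or not q) and not r there: b:T, d:T. ✓
b: successors {b, c, g}; (not r or not q) and not r there: b:T, c:T, g:T. ✓
c: successors {b, c, f, g}; (not r or not q) and not r there: b:T, c:T, f:F, g:T. ✓
d: no successors, so Diamond ((not r or not q) and not r) fails. ✗
e: successors {d, f}; (not r or not q) and not r there: d:T, f:F. ✓
f: successors {a, e}; (not r or not q) and not r there: a:T, e:T. ✓
g: successors {f}; (not r or not q) and not r there: f:F. ✗
— 5 worlds.
For Box not (not q and r) or p:
a: Box not (not q and r) is T, p is T. ✓
b: Box not (not q and r) is T, p is F. ✓
c: Box not (not q and r) is F, p is T. ✓
d: Box not (not q and r) is T, p is T. ✓
e: Box not (not q and r) is F, p is T. ✓
f: Box not (not q and r) is T, p is T. ✓
g: Box not (not q and r) is F, p is F. ✗
— 6 worlds.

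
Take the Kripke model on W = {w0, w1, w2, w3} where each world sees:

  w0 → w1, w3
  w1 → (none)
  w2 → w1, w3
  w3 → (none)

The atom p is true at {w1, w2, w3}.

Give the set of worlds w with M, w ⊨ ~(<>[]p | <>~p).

{w1, w3}

w0: <>[]p | <>~p is T. ✗
w1: <>[]p | <>~p is F. ✓
w2: <>[]p | <>~p is T. ✗
w3: <>[]p | <>~p is F. ✓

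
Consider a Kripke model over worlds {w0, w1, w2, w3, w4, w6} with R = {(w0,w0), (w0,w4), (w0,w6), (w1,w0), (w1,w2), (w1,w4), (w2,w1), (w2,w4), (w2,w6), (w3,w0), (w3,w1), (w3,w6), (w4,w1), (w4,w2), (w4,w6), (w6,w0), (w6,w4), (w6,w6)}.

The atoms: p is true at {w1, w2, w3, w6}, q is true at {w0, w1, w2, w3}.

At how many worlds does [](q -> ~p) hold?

2

w0: successors {w0, w4, w6}; q -> ~p there: w0:T, w4:T, w6:T. ✓
w1: successors {w0, w2, w4}; q -> ~p there: w0:T, w2:F, w4:T. ✗
w2: successors {w1, w4, w6}; q -> ~p there: w1:F, w4:T, w6:T. ✗
w3: successors {w0, w1, w6}; q -> ~p there: w0:T, w1:F, w6:T. ✗
w4: successors {w1, w2, w6}; q -> ~p there: w1:F, w2:F, w6:T. ✗
w6: successors {w0, w4, w6}; q -> ~p there: w0:T, w4:T, w6:T. ✓
Satisfying worlds: {w0, w6}.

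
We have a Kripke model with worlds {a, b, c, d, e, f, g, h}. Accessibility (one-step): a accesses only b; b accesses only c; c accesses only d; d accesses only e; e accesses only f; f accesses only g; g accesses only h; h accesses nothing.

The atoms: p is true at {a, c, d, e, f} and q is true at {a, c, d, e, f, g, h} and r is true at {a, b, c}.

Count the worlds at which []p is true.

5

a: successors {b}; p there: b:F. ✗
b: successors {c}; p there: c:T. ✓
c: successors {d}; p there: d:T. ✓
d: successors {e}; p there: e:T. ✓
e: successors {f}; p there: f:T. ✓
f: successors {g}; p there: g:F. ✗
g: successors {h}; p there: h:F. ✗
h: no successors, so []p holds vacuously. ✓
Satisfying worlds: {b, c, d, e, h}.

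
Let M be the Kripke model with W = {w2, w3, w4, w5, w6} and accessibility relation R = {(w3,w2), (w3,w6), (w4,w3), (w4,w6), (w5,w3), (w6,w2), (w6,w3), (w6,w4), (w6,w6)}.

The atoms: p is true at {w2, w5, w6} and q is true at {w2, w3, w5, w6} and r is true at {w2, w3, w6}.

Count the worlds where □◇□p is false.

w2: no successors, so □◇□p holds vacuously. ✓
w3: successors {w2, w6}; ◇□p there: w2:F, w6:T. ✗
w4: successors {w3, w6}; ◇□p there: w3:T, w6:T. ✓
w5: successors {w3}; ◇□p there: w3:T. ✓
w6: successors {w2, w3, w4, w6}; ◇□p there: w2:F, w3:T, w4:T, w6:T. ✗
Satisfying worlds: {w2, w4, w5}.
So □◇□p fails at the other 2 worlds.

2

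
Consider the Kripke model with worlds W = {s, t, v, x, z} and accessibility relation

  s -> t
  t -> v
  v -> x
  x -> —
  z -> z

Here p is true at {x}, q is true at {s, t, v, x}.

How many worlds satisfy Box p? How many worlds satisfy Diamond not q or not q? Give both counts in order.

2 and 1

For Box p:
s: successors {t}; p there: t:F. ✗
t: successors {v}; p there: v:F. ✗
v: successors {x}; p there: x:T. ✓
x: no successors, so Box p holds vacuously. ✓
z: successors {z}; p there: z:F. ✗
— 2 worlds.
For Diamond not q or not q:
s: Diamond not q is F, not q is F. ✗
t: Diamond not q is F, not q is F. ✗
v: Diamond not q is F, not q is F. ✗
x: Diamond not q is F, not q is F. ✗
z: Diamond not q is T, not q is T. ✓
— 1 world.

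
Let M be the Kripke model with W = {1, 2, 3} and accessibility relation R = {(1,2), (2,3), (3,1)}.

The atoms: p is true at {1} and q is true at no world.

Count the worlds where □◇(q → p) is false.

0

1: successors {2}; ◇(q → p) there: 2:T. ✓
2: successors {3}; ◇(q → p) there: 3:T. ✓
3: successors {1}; ◇(q → p) there: 1:T. ✓
Satisfying worlds: {1, 2, 3}.
So □◇(q → p) fails at the other 0 worlds.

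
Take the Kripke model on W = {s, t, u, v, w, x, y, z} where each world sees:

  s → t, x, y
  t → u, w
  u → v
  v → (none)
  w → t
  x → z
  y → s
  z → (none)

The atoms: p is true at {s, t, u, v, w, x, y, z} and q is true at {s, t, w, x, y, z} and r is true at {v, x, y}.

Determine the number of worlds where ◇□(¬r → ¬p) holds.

3

s: successors {t, x, y}; □(¬r → ¬p) there: t:F, x:F, y:F. ✗
t: successors {u, w}; □(¬r → ¬p) there: u:T, w:F. ✓
u: successors {v}; □(¬r → ¬p) there: v:T. ✓
v: no successors, so ◇□(¬r → ¬p) fails. ✗
w: successors {t}; □(¬r → ¬p) there: t:F. ✗
x: successors {z}; □(¬r → ¬p) there: z:T. ✓
y: successors {s}; □(¬r → ¬p) there: s:F. ✗
z: no successors, so ◇□(¬r → ¬p) fails. ✗
Satisfying worlds: {t, u, x}.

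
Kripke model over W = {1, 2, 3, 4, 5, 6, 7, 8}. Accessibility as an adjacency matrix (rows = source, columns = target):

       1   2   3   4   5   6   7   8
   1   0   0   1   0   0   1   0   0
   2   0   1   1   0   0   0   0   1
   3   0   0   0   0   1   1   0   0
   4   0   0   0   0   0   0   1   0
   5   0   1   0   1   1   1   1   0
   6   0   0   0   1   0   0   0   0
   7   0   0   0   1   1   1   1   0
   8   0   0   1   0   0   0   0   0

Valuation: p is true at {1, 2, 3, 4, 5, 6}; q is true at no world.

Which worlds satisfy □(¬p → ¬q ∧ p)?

{1, 3, 6, 8}

1: successors {3, 6}; ¬p → ¬q ∧ p there: 3:T, 6:T. ✓
2: successors {2, 3, 8}; ¬p → ¬q ∧ p there: 2:T, 3:T, 8:F. ✗
3: successors {5, 6}; ¬p → ¬q ∧ p there: 5:T, 6:T. ✓
4: successors {7}; ¬p → ¬q ∧ p there: 7:F. ✗
5: successors {2, 4, 5, 6, 7}; ¬p → ¬q ∧ p there: 2:T, 4:T, 5:T, 6:T, 7:F. ✗
6: successors {4}; ¬p → ¬q ∧ p there: 4:T. ✓
7: successors {4, 5, 6, 7}; ¬p → ¬q ∧ p there: 4:T, 5:T, 6:T, 7:F. ✗
8: successors {3}; ¬p → ¬q ∧ p there: 3:T. ✓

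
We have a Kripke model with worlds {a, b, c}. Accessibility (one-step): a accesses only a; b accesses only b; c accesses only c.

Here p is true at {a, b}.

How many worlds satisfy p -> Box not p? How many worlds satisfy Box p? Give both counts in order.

1 and 2

For p -> Box not p:
a: p is T, Box not p is F. ✗
b: p is T, Box not p is F. ✗
c: p is F, Box not p is T. ✓
— 1 world.
For Box p:
a: successors {a}; p there: a:T. ✓
b: successors {b}; p there: b:T. ✓
c: successors {c}; p there: c:F. ✗
— 2 worlds.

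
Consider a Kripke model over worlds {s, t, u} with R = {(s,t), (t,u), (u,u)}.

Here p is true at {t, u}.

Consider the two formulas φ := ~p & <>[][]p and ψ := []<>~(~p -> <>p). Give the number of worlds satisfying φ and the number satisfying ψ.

1 and 0

For ~p & <>[][]p:
s: ~p is T, <>[][]p is T. ✓
t: ~p is F, <>[][]p is T. ✗
u: ~p is F, <>[][]p is T. ✗
— 1 world.
For []<>~(~p -> <>p):
s: successors {t}; <>~(~p -> <>p) there: t:F. ✗
t: successors {u}; <>~(~p -> <>p) there: u:F. ✗
u: successors {u}; <>~(~p -> <>p) there: u:F. ✗
— 0 worlds.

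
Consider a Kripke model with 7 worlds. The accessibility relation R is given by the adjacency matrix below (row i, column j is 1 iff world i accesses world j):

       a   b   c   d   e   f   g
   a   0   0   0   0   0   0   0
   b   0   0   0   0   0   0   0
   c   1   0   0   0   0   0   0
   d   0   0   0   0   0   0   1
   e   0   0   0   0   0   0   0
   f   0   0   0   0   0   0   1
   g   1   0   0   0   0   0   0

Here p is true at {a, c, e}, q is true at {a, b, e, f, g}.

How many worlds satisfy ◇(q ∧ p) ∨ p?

4

a: ◇(q ∧ p) is F, p is T. ✓
b: ◇(q ∧ p) is F, p is F. ✗
c: ◇(q ∧ p) is T, p is T. ✓
d: ◇(q ∧ p) is F, p is F. ✗
e: ◇(q ∧ p) is F, p is T. ✓
f: ◇(q ∧ p) is F, p is F. ✗
g: ◇(q ∧ p) is T, p is F. ✓
Satisfying worlds: {a, c, e, g}.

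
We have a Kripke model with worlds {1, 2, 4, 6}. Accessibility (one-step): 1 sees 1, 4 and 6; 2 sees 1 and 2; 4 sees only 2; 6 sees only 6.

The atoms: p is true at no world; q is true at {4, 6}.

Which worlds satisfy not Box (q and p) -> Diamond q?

1: not Box (q and p) is T, Diamond q is T. ✓
2: not Box (q and p) is T, Diamond q is F. ✗
4: not Box (q and p) is T, Diamond q is F. ✗
6: not Box (q and p) is T, Diamond q is T. ✓

{1, 6}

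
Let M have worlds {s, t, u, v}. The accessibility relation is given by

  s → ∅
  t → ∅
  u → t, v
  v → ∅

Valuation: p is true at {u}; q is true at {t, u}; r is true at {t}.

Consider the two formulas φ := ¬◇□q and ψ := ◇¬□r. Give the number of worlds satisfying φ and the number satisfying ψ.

For ¬◇□q:
s: ◇□q is F. ✓
t: ◇□q is F. ✓
u: ◇□q is T. ✗
v: ◇□q is F. ✓
— 3 worlds.
For ◇¬□r:
s: no successors, so ◇¬□r fails. ✗
t: no successors, so ◇¬□r fails. ✗
u: successors {t, v}; ¬□r there: t:F, v:F. ✗
v: no successors, so ◇¬□r fails. ✗
— 0 worlds.

3 and 0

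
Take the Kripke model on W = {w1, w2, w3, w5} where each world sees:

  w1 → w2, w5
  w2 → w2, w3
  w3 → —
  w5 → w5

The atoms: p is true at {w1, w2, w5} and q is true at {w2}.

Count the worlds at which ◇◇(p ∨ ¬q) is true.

w1: successors {w2, w5}; ◇(p ∨ ¬q) there: w2:T, w5:T. ✓
w2: successors {w2, w3}; ◇(p ∨ ¬q) there: w2:T, w3:F. ✓
w3: no successors, so ◇◇(p ∨ ¬q) fails. ✗
w5: successors {w5}; ◇(p ∨ ¬q) there: w5:T. ✓
Satisfying worlds: {w1, w2, w5}.

3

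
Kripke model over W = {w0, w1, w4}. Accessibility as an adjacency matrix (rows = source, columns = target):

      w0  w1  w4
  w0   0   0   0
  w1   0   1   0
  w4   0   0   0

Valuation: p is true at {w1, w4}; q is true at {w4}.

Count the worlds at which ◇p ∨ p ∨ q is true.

w0: ◇p ∨ p is F, q is F. ✗
w1: ◇p ∨ p is T, q is F. ✓
w4: ◇p ∨ p is T, q is T. ✓
Satisfying worlds: {w1, w4}.

2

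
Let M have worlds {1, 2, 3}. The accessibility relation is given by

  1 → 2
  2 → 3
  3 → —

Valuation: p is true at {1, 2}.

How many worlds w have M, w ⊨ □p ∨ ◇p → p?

1: □p ∨ ◇p is T, p is T. ✓
2: □p ∨ ◇p is F, p is T. ✓
3: □p ∨ ◇p is T, p is F. ✗
Satisfying worlds: {1, 2}.

2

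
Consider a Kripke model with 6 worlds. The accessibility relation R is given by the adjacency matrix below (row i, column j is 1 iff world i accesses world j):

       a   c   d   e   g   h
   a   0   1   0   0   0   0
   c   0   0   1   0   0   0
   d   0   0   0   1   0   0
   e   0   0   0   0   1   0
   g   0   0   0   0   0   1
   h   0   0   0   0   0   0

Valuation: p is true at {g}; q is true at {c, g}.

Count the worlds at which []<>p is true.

2

a: successors {c}; <>p there: c:F. ✗
c: successors {d}; <>p there: d:F. ✗
d: successors {e}; <>p there: e:T. ✓
e: successors {g}; <>p there: g:F. ✗
g: successors {h}; <>p there: h:F. ✗
h: no successors, so []<>p holds vacuously. ✓
Satisfying worlds: {d, h}.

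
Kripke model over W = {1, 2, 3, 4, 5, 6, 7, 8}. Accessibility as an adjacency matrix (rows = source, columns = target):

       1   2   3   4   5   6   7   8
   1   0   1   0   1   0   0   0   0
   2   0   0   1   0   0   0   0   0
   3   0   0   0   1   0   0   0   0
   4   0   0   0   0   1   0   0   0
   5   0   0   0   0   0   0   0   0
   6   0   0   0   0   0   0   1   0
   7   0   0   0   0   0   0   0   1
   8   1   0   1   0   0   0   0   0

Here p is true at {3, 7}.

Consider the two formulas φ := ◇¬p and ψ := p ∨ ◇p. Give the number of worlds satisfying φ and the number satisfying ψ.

For ◇¬p:
1: successors {2, 4}; ¬p there: 2:T, 4:T. ✓
2: successors {3}; ¬p there: 3:F. ✗
3: successors {4}; ¬p there: 4:T. ✓
4: successors {5}; ¬p there: 5:T. ✓
5: no successors, so ◇¬p fails. ✗
6: successors {7}; ¬p there: 7:F. ✗
7: successors {8}; ¬p there: 8:T. ✓
8: successors {1, 3}; ¬p there: 1:T, 3:F. ✓
— 5 worlds.
For p ∨ ◇p:
1: p is F, ◇p is F. ✗
2: p is F, ◇p is T. ✓
3: p is T, ◇p is F. ✓
4: p is F, ◇p is F. ✗
5: p is F, ◇p is F. ✗
6: p is F, ◇p is T. ✓
7: p is T, ◇p is F. ✓
8: p is F, ◇p is T. ✓
— 5 worlds.

5 and 5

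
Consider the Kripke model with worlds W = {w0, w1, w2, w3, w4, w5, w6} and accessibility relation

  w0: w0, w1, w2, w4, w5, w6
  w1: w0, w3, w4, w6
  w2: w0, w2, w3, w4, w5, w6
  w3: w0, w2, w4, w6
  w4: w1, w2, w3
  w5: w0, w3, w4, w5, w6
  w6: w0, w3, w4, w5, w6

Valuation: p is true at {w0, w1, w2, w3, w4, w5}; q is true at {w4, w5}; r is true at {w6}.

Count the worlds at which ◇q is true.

w0: successors {w0, w1, w2, w4, w5, w6}; q there: w0:F, w1:F, w2:F, w4:T, w5:T, w6:F. ✓
w1: successors {w0, w3, w4, w6}; q there: w0:F, w3:F, w4:T, w6:F. ✓
w2: successors {w0, w2, w3, w4, w5, w6}; q there: w0:F, w2:F, w3:F, w4:T, w5:T, w6:F. ✓
w3: successors {w0, w2, w4, w6}; q there: w0:F, w2:F, w4:T, w6:F. ✓
w4: successors {w1, w2, w3}; q there: w1:F, w2:F, w3:F. ✗
w5: successors {w0, w3, w4, w5, w6}; q there: w0:F, w3:F, w4:T, w5:T, w6:F. ✓
w6: successors {w0, w3, w4, w5, w6}; q there: w0:F, w3:F, w4:T, w5:T, w6:F. ✓
Satisfying worlds: {w0, w1, w2, w3, w5, w6}.

6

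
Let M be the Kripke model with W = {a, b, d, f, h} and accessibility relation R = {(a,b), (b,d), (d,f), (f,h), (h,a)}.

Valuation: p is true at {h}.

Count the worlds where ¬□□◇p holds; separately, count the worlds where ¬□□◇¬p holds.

4 and 1

For ¬□□◇p:
a: □□◇p is F. ✓
b: □□◇p is T. ✗
d: □□◇p is F. ✓
f: □□◇p is F. ✓
h: □□◇p is F. ✓
— 4 worlds.
For ¬□□◇¬p:
a: □□◇¬p is T. ✗
b: □□◇¬p is F. ✓
d: □□◇¬p is T. ✗
f: □□◇¬p is T. ✗
h: □□◇¬p is T. ✗
— 1 world.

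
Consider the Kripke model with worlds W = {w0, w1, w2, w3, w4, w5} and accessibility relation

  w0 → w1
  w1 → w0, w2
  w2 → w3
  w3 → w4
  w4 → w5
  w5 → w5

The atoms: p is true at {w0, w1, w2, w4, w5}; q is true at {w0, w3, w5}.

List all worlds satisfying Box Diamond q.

w0: successors {w1}; Diamond q there: w1:T. ✓
w1: successors {w0, w2}; Diamond q there: w0:F, w2:T. ✗
w2: successors {w3}; Diamond q there: w3:F. ✗
w3: successors {w4}; Diamond q there: w4:T. ✓
w4: successors {w5}; Diamond q there: w5:T. ✓
w5: successors {w5}; Diamond q there: w5:T. ✓

{w0, w3, w4, w5}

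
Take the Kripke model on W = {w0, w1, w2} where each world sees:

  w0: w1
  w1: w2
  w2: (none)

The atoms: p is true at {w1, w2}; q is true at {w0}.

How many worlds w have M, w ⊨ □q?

w0: successors {w1}; q there: w1:F. ✗
w1: successors {w2}; q there: w2:F. ✗
w2: no successors, so □q holds vacuously. ✓
Satisfying worlds: {w2}.

1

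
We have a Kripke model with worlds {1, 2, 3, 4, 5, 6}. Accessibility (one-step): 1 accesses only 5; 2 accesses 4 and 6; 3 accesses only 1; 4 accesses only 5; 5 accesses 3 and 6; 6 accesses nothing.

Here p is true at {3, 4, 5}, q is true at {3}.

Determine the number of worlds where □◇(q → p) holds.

4

1: successors {5}; ◇(q → p) there: 5:T. ✓
2: successors {4, 6}; ◇(q → p) there: 4:T, 6:F. ✗
3: successors {1}; ◇(q → p) there: 1:T. ✓
4: successors {5}; ◇(q → p) there: 5:T. ✓
5: successors {3, 6}; ◇(q → p) there: 3:T, 6:F. ✗
6: no successors, so □◇(q → p) holds vacuously. ✓
Satisfying worlds: {1, 3, 4, 6}.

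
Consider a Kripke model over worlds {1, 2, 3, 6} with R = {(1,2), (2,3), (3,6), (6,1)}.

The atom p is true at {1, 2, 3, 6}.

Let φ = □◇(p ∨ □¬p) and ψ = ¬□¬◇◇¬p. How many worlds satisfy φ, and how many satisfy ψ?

4 and 0

For □◇(p ∨ □¬p):
1: successors {2}; ◇(p ∨ □¬p) there: 2:T. ✓
2: successors {3}; ◇(p ∨ □¬p) there: 3:T. ✓
3: successors {6}; ◇(p ∨ □¬p) there: 6:T. ✓
6: successors {1}; ◇(p ∨ □¬p) there: 1:T. ✓
— 4 worlds.
For ¬□¬◇◇¬p:
1: □¬◇◇¬p is T. ✗
2: □¬◇◇¬p is T. ✗
3: □¬◇◇¬p is T. ✗
6: □¬◇◇¬p is T. ✗
— 0 worlds.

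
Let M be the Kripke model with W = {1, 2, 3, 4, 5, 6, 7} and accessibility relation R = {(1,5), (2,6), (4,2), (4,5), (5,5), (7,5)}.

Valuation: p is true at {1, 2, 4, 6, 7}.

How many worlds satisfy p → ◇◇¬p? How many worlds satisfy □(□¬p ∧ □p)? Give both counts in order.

For p → ◇◇¬p:
1: p is T, ◇◇¬p is T. ✓
2: p is T, ◇◇¬p is F. ✗
3: p is F, ◇◇¬p is F. ✓
4: p is T, ◇◇¬p is T. ✓
5: p is F, ◇◇¬p is T. ✓
6: p is T, ◇◇¬p is F. ✗
7: p is T, ◇◇¬p is T. ✓
— 5 worlds.
For □(□¬p ∧ □p):
1: successors {5}; □¬p ∧ □p there: 5:F. ✗
2: successors {6}; □¬p ∧ □p there: 6:T. ✓
3: no successors, so □(□¬p ∧ □p) holds vacuously. ✓
4: successors {2, 5}; □¬p ∧ □p there: 2:F, 5:F. ✗
5: successors {5}; □¬p ∧ □p there: 5:F. ✗
6: no successors, so □(□¬p ∧ □p) holds vacuously. ✓
7: successors {5}; □¬p ∧ □p there: 5:F. ✗
— 3 worlds.

5 and 3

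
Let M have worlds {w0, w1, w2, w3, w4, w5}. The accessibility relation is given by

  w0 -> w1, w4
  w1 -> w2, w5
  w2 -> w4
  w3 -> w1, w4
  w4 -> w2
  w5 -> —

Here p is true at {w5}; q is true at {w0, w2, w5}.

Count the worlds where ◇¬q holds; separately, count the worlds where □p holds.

For ◇¬q:
w0: successors {w1, w4}; ¬q there: w1:T, w4:T. ✓
w1: successors {w2, w5}; ¬q there: w2:F, w5:F. ✗
w2: successors {w4}; ¬q there: w4:T. ✓
w3: successors {w1, w4}; ¬q there: w1:T, w4:T. ✓
w4: successors {w2}; ¬q there: w2:F. ✗
w5: no successors, so ◇¬q fails. ✗
— 3 worlds.
For □p:
w0: successors {w1, w4}; p there: w1:F, w4:F. ✗
w1: successors {w2, w5}; p there: w2:F, w5:T. ✗
w2: successors {w4}; p there: w4:F. ✗
w3: successors {w1, w4}; p there: w1:F, w4:F. ✗
w4: successors {w2}; p there: w2:F. ✗
w5: no successors, so □p holds vacuously. ✓
— 1 world.

3 and 1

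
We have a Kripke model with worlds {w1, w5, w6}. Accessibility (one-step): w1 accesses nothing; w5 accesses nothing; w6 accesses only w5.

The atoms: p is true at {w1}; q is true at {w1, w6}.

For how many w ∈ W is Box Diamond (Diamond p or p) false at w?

1

w1: no successors, so Box Diamond (Diamond p or p) holds vacuously. ✓
w5: no successors, so Box Diamond (Diamond p or p) holds vacuously. ✓
w6: successors {w5}; Diamond (Diamond p or p) there: w5:F. ✗
Satisfying worlds: {w1, w5}.
So Box Diamond (Diamond p or p) fails at the other 1 world.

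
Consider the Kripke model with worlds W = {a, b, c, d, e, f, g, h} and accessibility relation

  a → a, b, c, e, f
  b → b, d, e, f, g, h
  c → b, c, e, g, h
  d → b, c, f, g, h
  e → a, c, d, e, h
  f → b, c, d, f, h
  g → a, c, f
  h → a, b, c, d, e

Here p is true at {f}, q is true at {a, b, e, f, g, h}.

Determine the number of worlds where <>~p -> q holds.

a: <>~p is T, q is T. ✓
b: <>~p is T, q is T. ✓
c: <>~p is T, q is F. ✗
d: <>~p is T, q is F. ✗
e: <>~p is T, q is T. ✓
f: <>~p is T, q is T. ✓
g: <>~p is T, q is T. ✓
h: <>~p is T, q is T. ✓
Satisfying worlds: {a, b, e, f, g, h}.

6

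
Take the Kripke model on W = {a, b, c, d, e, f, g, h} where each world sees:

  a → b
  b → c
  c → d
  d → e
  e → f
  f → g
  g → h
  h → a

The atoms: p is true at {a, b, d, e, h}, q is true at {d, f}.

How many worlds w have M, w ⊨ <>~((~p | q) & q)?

a: successors {b}; ~((~p | q) & q) there: b:T. ✓
b: successors {c}; ~((~p | q) & q) there: c:T. ✓
c: successors {d}; ~((~p | q) & q) there: d:F. ✗
d: successors {e}; ~((~p | q) & q) there: e:T. ✓
e: successors {f}; ~((~p | q) & q) there: f:F. ✗
f: successors {g}; ~((~p | q) & q) there: g:T. ✓
g: successors {h}; ~((~p | q) & q) there: h:T. ✓
h: successors {a}; ~((~p | q) & q) there: a:T. ✓
Satisfying worlds: {a, b, d, f, g, h}.

6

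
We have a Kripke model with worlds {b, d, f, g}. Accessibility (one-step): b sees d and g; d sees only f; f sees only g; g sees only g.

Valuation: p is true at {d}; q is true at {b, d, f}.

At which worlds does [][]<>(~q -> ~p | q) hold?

b: successors {d, g}; []<>(~q -> ~p | q) there: d:T, g:T. ✓
d: successors {f}; []<>(~q -> ~p | q) there: f:T. ✓
f: successors {g}; []<>(~q -> ~p | q) there: g:T. ✓
g: successors {g}; []<>(~q -> ~p | q) there: g:T. ✓

{b, d, f, g}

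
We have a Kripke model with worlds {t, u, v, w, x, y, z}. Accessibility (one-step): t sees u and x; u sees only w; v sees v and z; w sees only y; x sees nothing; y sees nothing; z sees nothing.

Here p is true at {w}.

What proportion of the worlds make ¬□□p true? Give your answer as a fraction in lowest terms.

t: □□p is T. ✗
u: □□p is F. ✓
v: □□p is F. ✓
w: □□p is T. ✗
x: □□p is T. ✗
y: □□p is T. ✗
z: □□p is T. ✗
That's 2 of 7 worlds, so 2/7.

2/7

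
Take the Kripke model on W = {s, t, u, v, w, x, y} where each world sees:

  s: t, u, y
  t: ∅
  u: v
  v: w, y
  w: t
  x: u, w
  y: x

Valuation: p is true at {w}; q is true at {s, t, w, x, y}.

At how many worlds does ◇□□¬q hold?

s: successors {t, u, y}; □□¬q there: t:T, u:F, y:F. ✓
t: no successors, so ◇□□¬q fails. ✗
u: successors {v}; □□¬q there: v:F. ✗
v: successors {w, y}; □□¬q there: w:T, y:F. ✓
w: successors {t}; □□¬q there: t:T. ✓
x: successors {u, w}; □□¬q there: u:F, w:T. ✓
y: successors {x}; □□¬q there: x:F. ✗
Satisfying worlds: {s, v, w, x}.

4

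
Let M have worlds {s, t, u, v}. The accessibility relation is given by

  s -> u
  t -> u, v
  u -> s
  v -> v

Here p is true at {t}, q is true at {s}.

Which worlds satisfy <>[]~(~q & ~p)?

s: successors {u}; []~(~q & ~p) there: u:T. ✓
t: successors {u, v}; []~(~q & ~p) there: u:T, v:F. ✓
u: successors {s}; []~(~q & ~p) there: s:F. ✗
v: successors {v}; []~(~q & ~p) there: v:F. ✗

{s, t}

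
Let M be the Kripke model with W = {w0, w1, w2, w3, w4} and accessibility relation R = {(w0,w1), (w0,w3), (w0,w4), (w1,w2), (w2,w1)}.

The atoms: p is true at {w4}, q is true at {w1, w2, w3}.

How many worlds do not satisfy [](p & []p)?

3

w0: successors {w1, w3, w4}; p & []p there: w1:F, w3:F, w4:T. ✗
w1: successors {w2}; p & []p there: w2:F. ✗
w2: successors {w1}; p & []p there: w1:F. ✗
w3: no successors, so [](p & []p) holds vacuously. ✓
w4: no successors, so [](p & []p) holds vacuously. ✓
Satisfying worlds: {w3, w4}.
So [](p & []p) fails at the other 3 worlds.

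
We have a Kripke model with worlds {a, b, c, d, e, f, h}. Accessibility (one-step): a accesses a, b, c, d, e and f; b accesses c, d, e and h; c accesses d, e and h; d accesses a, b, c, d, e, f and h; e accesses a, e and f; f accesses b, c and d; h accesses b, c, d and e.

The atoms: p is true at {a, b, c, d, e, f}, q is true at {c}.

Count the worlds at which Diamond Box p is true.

a: successors {a, b, c, d, e, f}; Box p there: a:T, b:F, c:F, d:F, e:T, f:T. ✓
b: successors {c, d, e, h}; Box p there: c:F, d:F, e:T, h:T. ✓
c: successors {d, e, h}; Box p there: d:F, e:T, h:T. ✓
d: successors {a, b, c, d, e, f, h}; Box p there: a:T, b:F, c:F, d:F, e:T, f:T, h:T. ✓
e: successors {a, e, f}; Box p there: a:T, e:T, f:T. ✓
f: successors {b, c, d}; Box p there: b:F, c:F, d:F. ✗
h: successors {b, c, d, e}; Box p there: b:F, c:F, d:F, e:T. ✓
Satisfying worlds: {a, b, c, d, e, h}.

6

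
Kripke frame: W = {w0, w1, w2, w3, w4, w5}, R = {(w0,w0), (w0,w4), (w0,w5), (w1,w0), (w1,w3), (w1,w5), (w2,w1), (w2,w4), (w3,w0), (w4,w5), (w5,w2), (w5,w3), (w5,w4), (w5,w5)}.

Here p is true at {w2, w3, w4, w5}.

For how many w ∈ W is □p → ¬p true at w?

4

w0: □p is F, ¬p is T. ✓
w1: □p is F, ¬p is T. ✓
w2: □p is F, ¬p is F. ✓
w3: □p is F, ¬p is F. ✓
w4: □p is T, ¬p is F. ✗
w5: □p is T, ¬p is F. ✗
Satisfying worlds: {w0, w1, w2, w3}.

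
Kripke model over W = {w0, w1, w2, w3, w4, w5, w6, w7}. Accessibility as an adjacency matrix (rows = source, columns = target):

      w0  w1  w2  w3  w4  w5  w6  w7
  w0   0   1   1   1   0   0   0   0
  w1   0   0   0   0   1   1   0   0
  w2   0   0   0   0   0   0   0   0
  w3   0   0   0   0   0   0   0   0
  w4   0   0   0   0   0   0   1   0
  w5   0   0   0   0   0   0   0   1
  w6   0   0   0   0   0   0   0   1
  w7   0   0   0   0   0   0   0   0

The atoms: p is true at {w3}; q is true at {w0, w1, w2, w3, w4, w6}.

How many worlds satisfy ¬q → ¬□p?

7

w0: ¬q is F, ¬□p is T. ✓
w1: ¬q is F, ¬□p is T. ✓
w2: ¬q is F, ¬□p is F. ✓
w3: ¬q is F, ¬□p is F. ✓
w4: ¬q is F, ¬□p is T. ✓
w5: ¬q is T, ¬□p is T. ✓
w6: ¬q is F, ¬□p is T. ✓
w7: ¬q is T, ¬□p is F. ✗
Satisfying worlds: {w0, w1, w2, w3, w4, w5, w6}.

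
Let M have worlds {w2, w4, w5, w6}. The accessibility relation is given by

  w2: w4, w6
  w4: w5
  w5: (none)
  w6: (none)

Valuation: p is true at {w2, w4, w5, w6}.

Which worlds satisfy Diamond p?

{w2, w4}

w2: successors {w4, w6}; p there: w4:T, w6:T. ✓
w4: successors {w5}; p there: w5:T. ✓
w5: no successors, so Diamond p fails. ✗
w6: no successors, so Diamond p fails. ✗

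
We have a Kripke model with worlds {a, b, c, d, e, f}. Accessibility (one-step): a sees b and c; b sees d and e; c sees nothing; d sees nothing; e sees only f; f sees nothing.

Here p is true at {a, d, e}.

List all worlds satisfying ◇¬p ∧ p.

a: ◇¬p is T, p is T. ✓
b: ◇¬p is F, p is F. ✗
c: ◇¬p is F, p is F. ✗
d: ◇¬p is F, p is T. ✗
e: ◇¬p is T, p is T. ✓
f: ◇¬p is F, p is F. ✗

{a, e}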